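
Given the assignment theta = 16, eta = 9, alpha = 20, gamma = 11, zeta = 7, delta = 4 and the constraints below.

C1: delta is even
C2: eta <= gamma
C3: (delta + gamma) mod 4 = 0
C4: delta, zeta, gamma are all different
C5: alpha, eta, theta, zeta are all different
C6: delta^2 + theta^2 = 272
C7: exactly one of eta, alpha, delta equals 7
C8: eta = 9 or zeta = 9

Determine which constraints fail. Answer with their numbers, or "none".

No — constraints 3 and 7 are not satisfied.

C1: delta = 4 is even — satisfied.
C2: eta = 9, gamma = 11; 9 ≤ 11 — satisfied.
C3: delta + gamma = 15; 15 mod 4 = 3, not 0 — violated.
C4: values 4, 7, 11 are pairwise distinct — satisfied.
C5: values 20, 9, 16, 7 are pairwise distinct — satisfied.
C6: delta^2 + theta^2 = 4^2 + 16^2 = 16 + 256 = 272 — satisfied.
C7: eta=9, alpha=20, delta=4; 0 of them equal 7, not exactly one — violated.
C8: eta = 9 = 9 (first disjunct) — satisfied.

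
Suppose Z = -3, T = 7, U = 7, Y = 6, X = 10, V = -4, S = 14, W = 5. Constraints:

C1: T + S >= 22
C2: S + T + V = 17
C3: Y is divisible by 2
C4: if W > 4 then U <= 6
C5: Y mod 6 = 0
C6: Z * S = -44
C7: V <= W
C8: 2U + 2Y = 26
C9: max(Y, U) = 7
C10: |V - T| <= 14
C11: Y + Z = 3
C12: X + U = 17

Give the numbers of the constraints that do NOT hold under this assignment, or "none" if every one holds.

C1: T + S = 7 + 14 = 21; 21 < 22, bound 22 not met — violated.
C2: S + T + V = 14 + 7 + (-4) = 17 — OK.
C3: 6 / 2 = 3, so 2 divides 6 — OK.
C4: W = 5 > 4, so we need U ≤ 6; but U = 7 > 6 — violated.
C5: 6 mod 6 = 0 — OK.
C6: Z * S = -3 * 14 = -42, not -44 — violated.
C7: V = -4, W = 5; -4 ≤ 5 — OK.
C8: 2U + 2Y = 2(7) + 2(6) = 26 — OK.
C9: max(6, 7) = 7 — OK.
C10: |-4 - 7| = 11; 11 ≤ 14 — OK.
C11: Y + Z = 6 + (-3) = 3 — OK.
C12: X + U = 10 + 7 = 17 — OK.

Constraints 1, 4, and 6 are violated.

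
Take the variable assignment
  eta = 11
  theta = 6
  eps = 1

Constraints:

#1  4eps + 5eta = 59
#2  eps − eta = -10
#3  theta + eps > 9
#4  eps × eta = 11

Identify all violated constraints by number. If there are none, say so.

Violated: 3.

#1 4eps + 5eta = 4(1) + 5(11) = 59 — holds.
#2 eps − eta = 1 − 11 = -10 — holds.
#3 theta + eps = 6 + 1 = 7; 7 ≤ 9, bound 9 not met — does not hold.
#4 eps × eta = 1 × 11 = 11 — holds.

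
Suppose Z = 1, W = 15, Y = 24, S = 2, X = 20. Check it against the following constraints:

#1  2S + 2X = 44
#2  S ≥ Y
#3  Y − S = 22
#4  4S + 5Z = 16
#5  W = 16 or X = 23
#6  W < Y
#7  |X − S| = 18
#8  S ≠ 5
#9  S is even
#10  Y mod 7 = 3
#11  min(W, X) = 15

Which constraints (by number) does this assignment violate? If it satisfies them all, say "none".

#1 2S + 2X = 2(2) + 2(20) = 44  OK
#2 S = 2, Y = 24; 2 < 24 (want ≥)  FAIL
#3 Y − S = 24 − 2 = 22  OK
#4 4S + 5Z = 4(2) + 5(1) = 13, not 16  FAIL
#5 W = 15 ≠ 16 and X = 20 ≠ 23; both disjuncts false  FAIL
#6 W = 15, Y = 24; 15 < 24  OK
#7 |20 − 2| = 18  OK
#8 S = 2, and 2 ≠ 5  OK
#9 S = 2 is even  OK
#10 24 mod 7 = 3  OK
#11 min(15, 20) = 15  OK

Constraints 2, 4, and 5 do not hold.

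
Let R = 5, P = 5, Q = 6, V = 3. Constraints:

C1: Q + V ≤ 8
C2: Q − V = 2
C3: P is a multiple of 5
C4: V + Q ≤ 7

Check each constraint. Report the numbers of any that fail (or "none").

C1: Q + V = 6 + 3 = 9; 9 > 8, bound 8 not met — violated.
C2: Q − V = 6 − 3 = 3, not 2 — violated.
C3: 5 / 5 = 1, so 5 divides 5 — OK.
C4: V + Q = 3 + 6 = 9; 9 > 7, bound 7 not met — violated.

Violated: 1, 2, 4.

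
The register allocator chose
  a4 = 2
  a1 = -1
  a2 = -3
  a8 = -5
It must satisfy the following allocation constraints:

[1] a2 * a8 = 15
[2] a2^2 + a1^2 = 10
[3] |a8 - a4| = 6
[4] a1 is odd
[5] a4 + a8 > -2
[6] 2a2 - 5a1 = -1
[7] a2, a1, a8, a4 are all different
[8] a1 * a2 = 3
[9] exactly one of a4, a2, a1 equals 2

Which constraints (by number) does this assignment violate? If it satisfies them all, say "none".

Constraints 3 and 5 are violated.

[1] a2 * a8 = -3 * (-5) = 15 — holds.
[2] a2^2 + a1^2 = (-3)^2 + (-1)^2 = 9 + 1 = 10 — holds.
[3] |-5 - 2| = 7, not 6 — does not hold.
[4] a1 = -1 is odd — holds.
[5] a4 + a8 = 2 + (-5) = -3; -3 ≤ -2, bound -2 not met — does not hold.
[6] 2a2 - 5a1 = 2(-3) - 5(-1) = -1 — holds.
[7] values -3, -1, -5, 2 are pairwise distinct — holds.
[8] a1 * a2 = -1 * (-3) = 3 — holds.
[9] a4=2, a2=-3, a1=-1; 1 of them equals 2 — holds.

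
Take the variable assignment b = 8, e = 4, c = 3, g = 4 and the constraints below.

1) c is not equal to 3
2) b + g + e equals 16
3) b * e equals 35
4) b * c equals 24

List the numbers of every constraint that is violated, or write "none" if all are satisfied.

1) c = 3, but 3 is required to differ — violated.
2) b + g + e = 8 + 4 + 4 = 16 — satisfied.
3) b * e = 8 * 4 = 32, not 35 — violated.
4) b * c = 8 * 3 = 24 — satisfied.

Constraints 1, 3 do not hold.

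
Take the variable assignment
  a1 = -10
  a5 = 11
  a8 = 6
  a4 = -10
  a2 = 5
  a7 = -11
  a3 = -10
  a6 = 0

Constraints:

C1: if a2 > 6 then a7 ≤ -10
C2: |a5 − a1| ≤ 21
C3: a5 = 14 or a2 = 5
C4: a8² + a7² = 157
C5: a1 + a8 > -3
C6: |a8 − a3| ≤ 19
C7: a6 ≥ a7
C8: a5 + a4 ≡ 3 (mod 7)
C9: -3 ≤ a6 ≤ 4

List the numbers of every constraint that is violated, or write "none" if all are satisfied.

Constraints 5 and 8 do not hold.

C1: a2 = 5, not > 6; antecedent false, conditional vacuously true — satisfied.
C2: |11 − (-10)| = 21; 21 ≤ 21 — satisfied.
C3: a5 = 11 ≠ 14, but a2 = 5 = 5 (second disjunct) — satisfied.
C4: a8² + a7² = 6² + (-11)² = 36 + 121 = 157 — satisfied.
C5: a1 + a8 = -10 + 6 = -4; -4 ≤ -3, bound -3 not met — violated.
C6: |6 − (-10)| = 16; 16 ≤ 19 — satisfied.
C7: a6 = 0, a7 = -11; 0 ≥ -11 — satisfied.
C8: a5 + a4 = 1; 1 mod 7 = 1, not 3 — violated.
C9: a6 = 0 lies in [-3, 4] — satisfied.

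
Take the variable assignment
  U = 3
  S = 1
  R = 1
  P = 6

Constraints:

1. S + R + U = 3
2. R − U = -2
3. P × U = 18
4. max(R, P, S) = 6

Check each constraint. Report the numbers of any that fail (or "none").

No — constraint 1 is not satisfied.

1. S + R + U = 1 + 1 + 3 = 5, not 3  false
2. R − U = 1 − 3 = -2  true
3. P × U = 6 × 3 = 18  true
4. max(1, 6, 1) = 6  true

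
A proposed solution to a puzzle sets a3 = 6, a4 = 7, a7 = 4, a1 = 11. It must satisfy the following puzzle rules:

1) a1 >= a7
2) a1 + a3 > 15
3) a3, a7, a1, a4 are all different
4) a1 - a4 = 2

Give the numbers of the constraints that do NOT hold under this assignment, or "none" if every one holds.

1) a1 = 11, a7 = 4; 11 ≥ 4  OK
2) a1 + a3 = 11 + 6 = 17; 17 > 15  OK
3) values 6, 4, 11, 7 are pairwise distinct  OK
4) a1 - a4 = 11 - 7 = 4, not 2  FAIL

Violated: 4.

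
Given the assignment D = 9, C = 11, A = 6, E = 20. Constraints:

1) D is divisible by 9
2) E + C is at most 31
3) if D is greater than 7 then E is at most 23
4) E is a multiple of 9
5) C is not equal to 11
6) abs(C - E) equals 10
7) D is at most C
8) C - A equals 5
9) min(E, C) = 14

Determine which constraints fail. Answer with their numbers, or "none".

1) 9 / 9 = 1, so 9 divides 9  ✓
2) E + C = 20 + 11 = 31; 31 ≤ 31  ✓
3) D = 9 > 7, so we need E ≤ 23; E = 20 ≤ 23  ✓
4) 20 = 9*2 + 2, so 9 does not divide 20  ✗
5) C = 11, but 11 is required to differ  ✗
6) abs(11 - 20) = 9, not 10  ✗
7) D = 9, C = 11; 9 ≤ 11  ✓
8) C - A = 11 - 6 = 5  ✓
9) min(20, 11) = 11, not 14  ✗

The assignment fails constraints 4, 5, 6, 9.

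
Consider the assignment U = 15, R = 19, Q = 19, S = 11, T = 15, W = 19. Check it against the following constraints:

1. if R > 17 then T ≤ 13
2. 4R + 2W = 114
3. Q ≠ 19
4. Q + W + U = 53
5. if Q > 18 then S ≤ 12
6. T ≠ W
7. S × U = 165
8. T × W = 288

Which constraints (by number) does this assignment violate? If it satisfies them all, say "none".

1. R = 19 > 17, so we need T ≤ 13; but T = 15 > 13 — violated.
2. 4R + 2W = 4(19) + 2(19) = 114 — OK.
3. Q = 19, but 19 is required to differ — violated.
4. Q + W + U = 19 + 19 + 15 = 53 — OK.
5. Q = 19 > 18, so we need S ≤ 12; S = 11 ≤ 12 — OK.
6. T = 15, W = 19; distinct — OK.
7. S × U = 11 × 15 = 165 — OK.
8. T × W = 15 × 19 = 285, not 288 — violated.

Constraints 1, 3, and 8 are violated.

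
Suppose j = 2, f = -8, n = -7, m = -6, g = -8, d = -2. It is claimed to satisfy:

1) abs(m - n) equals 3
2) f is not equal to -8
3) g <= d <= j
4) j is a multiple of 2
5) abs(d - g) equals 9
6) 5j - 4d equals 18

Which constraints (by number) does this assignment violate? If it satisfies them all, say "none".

1) abs(-6 - (-7)) = 1, not 3  ✘
2) f = -8, but -8 is required to differ  ✘
3) values -8 <= -2 <= 2  ✔
4) 2 / 2 = 1, so 2 divides 2  ✔
5) abs(-2 - (-8)) = 6, not 9  ✘
6) 5j - 4d = 5(2) - 4(-2) = 18  ✔

Violated: 1, 2, 5.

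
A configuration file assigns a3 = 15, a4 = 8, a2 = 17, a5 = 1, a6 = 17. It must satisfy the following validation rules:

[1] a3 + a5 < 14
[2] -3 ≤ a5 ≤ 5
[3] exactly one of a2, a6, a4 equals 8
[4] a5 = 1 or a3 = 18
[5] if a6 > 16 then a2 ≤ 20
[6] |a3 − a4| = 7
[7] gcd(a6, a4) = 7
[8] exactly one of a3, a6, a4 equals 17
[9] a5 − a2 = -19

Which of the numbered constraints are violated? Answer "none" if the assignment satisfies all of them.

Constraints 1, 7, and 9 do not hold.

[1] a3 + a5 = 15 + 1 = 16; 16 ≥ 14, bound 14 not met — does not hold.
[2] a5 = 1 lies in [-3, 5] — holds.
[3] a2=17, a6=17, a4=8; 1 of them equals 8 — holds.
[4] a5 = 1 = 1 (first disjunct) — holds.
[5] a6 = 17 > 16, so we need a2 ≤ 20; a2 = 17 ≤ 20 — holds.
[6] |15 − 8| = 7 — holds.
[7] gcd(17, 8) = 1, not 7 — does not hold.
[8] a3=15, a6=17, a4=8; 1 of them equals 17 — holds.
[9] a5 − a2 = 1 − 17 = -16, not -19 — does not hold.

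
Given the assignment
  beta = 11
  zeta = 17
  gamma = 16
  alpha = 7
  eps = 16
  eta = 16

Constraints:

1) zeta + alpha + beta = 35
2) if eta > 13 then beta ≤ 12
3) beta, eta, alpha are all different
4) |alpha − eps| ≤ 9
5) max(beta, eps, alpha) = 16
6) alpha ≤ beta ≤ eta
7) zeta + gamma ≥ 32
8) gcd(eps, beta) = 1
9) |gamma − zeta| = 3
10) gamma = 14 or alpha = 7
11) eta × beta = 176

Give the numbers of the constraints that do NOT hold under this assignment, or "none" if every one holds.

Constraint 9 does not hold.

1) zeta + alpha + beta = 17 + 7 + 11 = 35 — holds.
2) eta = 16 > 13, so we need beta ≤ 12; beta = 11 ≤ 12 — holds.
3) values 11, 16, 7 are pairwise distinct — holds.
4) |7 − 16| = 9; 9 ≤ 9 — holds.
5) max(11, 16, 7) = 16 — holds.
6) values 7 ≤ 11 ≤ 16 — holds.
7) zeta + gamma = 17 + 16 = 33; 33 ≥ 32 — holds.
8) gcd(16, 11) = 1 — holds.
9) |16 − 17| = 1, not 3 — does not hold.
10) gamma = 16 ≠ 14, but alpha = 7 = 7 (second disjunct) — holds.
11) eta × beta = 16 × 11 = 176 — holds.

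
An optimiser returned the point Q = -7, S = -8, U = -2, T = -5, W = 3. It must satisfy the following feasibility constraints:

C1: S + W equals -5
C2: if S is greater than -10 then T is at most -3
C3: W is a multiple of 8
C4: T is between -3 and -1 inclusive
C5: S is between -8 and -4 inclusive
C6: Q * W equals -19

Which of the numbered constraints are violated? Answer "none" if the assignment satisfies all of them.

Constraints 3, 4, and 6 do not hold.

C1: S + W = -8 + 3 = -5 — OK.
C2: S = -8 > -10, so we need T ≤ -3; T = -5 ≤ -3 — OK.
C3: 3 = 8*0 + 3, so 8 does not divide 3 — violated.
C4: T = -5 is outside [-3, -1] — violated.
C5: S = -8 lies in [-8, -4] — OK.
C6: Q * W = -7 * 3 = -21, not -19 — violated.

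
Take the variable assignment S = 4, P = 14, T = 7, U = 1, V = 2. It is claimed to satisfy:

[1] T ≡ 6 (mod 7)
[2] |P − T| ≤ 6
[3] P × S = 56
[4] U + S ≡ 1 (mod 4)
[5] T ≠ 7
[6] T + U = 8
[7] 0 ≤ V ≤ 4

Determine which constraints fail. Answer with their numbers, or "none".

[1] 7 mod 7 = 0, not 6  false
[2] |14 − 7| = 7; 7 > 6, exceeds bound 6  false
[3] P × S = 14 × 4 = 56  true
[4] U + S = 5; 5 mod 4 = 1  true
[5] T = 7, but 7 is required to differ  false
[6] T + U = 7 + 1 = 8  true
[7] V = 2 lies in [0, 4]  true

No — constraints 1, 2, 5 are not satisfied.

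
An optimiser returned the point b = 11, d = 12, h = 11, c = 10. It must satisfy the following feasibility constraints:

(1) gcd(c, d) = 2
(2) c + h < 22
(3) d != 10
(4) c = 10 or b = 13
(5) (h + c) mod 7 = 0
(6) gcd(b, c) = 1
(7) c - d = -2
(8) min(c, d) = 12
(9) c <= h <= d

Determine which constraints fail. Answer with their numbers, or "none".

The assignment fails constraint 8.

(1) gcd(10, 12) = 2  ✓
(2) c + h = 10 + 11 = 21; 21 < 22  ✓
(3) d = 12, and 12 ≠ 10  ✓
(4) c = 10 = 10 (first disjunct)  ✓
(5) h + c = 21; 21 mod 7 = 0  ✓
(6) gcd(11, 10) = 1  ✓
(7) c - d = 10 - 12 = -2  ✓
(8) min(10, 12) = 10, not 12  ✗
(9) values 10 <= 11 <= 12  ✓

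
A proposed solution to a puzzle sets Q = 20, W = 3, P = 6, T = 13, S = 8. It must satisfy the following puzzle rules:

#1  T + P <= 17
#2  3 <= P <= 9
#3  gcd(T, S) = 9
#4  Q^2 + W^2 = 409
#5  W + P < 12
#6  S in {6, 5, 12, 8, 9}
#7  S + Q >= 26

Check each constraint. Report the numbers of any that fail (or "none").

Violated: 1 and 3.

#1 T + P = 13 + 6 = 19; 19 > 17, bound 17 not met  FAIL
#2 P = 6 lies in [3, 9]  OK
#3 gcd(13, 8) = 1, not 9  FAIL
#4 Q^2 + W^2 = 20^2 + 3^2 = 400 + 9 = 409  OK
#5 W + P = 3 + 6 = 9; 9 < 12  OK
#6 S = 8 is in {6, 5, 12, 8, 9}  OK
#7 S + Q = 8 + 20 = 28; 28 ≥ 26  OK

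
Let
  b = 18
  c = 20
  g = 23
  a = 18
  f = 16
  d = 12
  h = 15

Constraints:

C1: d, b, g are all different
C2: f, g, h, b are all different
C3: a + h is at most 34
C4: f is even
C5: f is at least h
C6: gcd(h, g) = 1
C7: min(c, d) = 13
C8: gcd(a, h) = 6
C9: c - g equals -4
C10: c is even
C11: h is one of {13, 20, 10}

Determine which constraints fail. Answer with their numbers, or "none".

Violated: 7, 8, 9, 11.

C1: values 12, 18, 23 are pairwise distinct  true
C2: values 16, 23, 15, 18 are pairwise distinct  true
C3: a + h = 18 + 15 = 33; 33 ≤ 34  true
C4: f = 16 is even  true
C5: f = 16, h = 15; 16 ≥ 15  true
C6: gcd(15, 23) = 1  true
C7: min(20, 12) = 12, not 13  false
C8: gcd(18, 15) = 3, not 6  false
C9: c - g = 20 - 23 = -3, not -4  false
C10: c = 20 is even  true
C11: h = 15 is not in {13, 20, 10}  false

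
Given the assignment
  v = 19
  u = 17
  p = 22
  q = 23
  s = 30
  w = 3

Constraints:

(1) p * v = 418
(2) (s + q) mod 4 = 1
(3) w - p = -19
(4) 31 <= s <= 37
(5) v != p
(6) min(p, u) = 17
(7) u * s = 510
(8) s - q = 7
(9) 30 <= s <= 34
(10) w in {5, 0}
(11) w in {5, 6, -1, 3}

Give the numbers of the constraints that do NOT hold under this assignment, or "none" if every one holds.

Constraints 4 and 10 are violated.

(1) p * v = 22 * 19 = 418  true
(2) s + q = 53; 53 mod 4 = 1  true
(3) w - p = 3 - 22 = -19  true
(4) s = 30 is outside [31, 37]  false
(5) v = 19, p = 22; distinct  true
(6) min(22, 17) = 17  true
(7) u * s = 17 * 30 = 510  true
(8) s - q = 30 - 23 = 7  true
(9) s = 30 lies in [30, 34]  true
(10) w = 3 is not in {5, 0}  false
(11) w = 3 is in {5, 6, -1, 3}  true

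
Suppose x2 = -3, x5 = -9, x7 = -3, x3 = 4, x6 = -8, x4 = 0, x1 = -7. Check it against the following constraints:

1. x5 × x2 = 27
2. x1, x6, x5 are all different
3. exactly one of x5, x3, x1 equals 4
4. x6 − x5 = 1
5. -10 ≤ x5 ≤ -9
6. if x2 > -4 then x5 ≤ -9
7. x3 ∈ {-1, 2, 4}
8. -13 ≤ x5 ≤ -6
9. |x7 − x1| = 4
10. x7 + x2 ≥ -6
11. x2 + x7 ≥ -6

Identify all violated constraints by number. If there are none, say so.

1. x5 × x2 = -9 × (-3) = 27  ✓
2. values -7, -8, -9 are pairwise distinct  ✓
3. x5=-9, x3=4, x1=-7; 1 of them equals 4  ✓
4. x6 − x5 = -8 − (-9) = 1  ✓
5. x5 = -9 lies in [-10, -9]  ✓
6. x2 = -3 > -4, so we need x5 ≤ -9; x5 = -9 ≤ -9  ✓
7. x3 = 4 is in {-1, 2, 4}  ✓
8. x5 = -9 lies in [-13, -6]  ✓
9. |-3 − (-7)| = 4  ✓
10. x7 + x2 = -3 + (-3) = -6; -6 ≥ -6  ✓
11. x2 + x7 = -3 + (-3) = -6; -6 ≥ -6  ✓

The assignment satisfies every constraint.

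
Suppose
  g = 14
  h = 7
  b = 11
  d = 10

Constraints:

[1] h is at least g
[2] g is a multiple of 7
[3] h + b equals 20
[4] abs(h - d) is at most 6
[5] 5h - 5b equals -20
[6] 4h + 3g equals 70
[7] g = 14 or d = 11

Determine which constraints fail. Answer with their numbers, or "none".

[1] h = 7, g = 14; 7 < 14 (want ≥) — violated.
[2] 14 / 7 = 2, so 7 divides 14 — satisfied.
[3] h + b = 7 + 11 = 18, not 20 — violated.
[4] abs(7 - 10) = 3; 3 ≤ 6 — satisfied.
[5] 5h - 5b = 5(7) - 5(11) = -20 — satisfied.
[6] 4h + 3g = 4(7) + 3(14) = 70 — satisfied.
[7] g = 14 = 14 (first disjunct) — satisfied.

Constraints 1, 3 are violated.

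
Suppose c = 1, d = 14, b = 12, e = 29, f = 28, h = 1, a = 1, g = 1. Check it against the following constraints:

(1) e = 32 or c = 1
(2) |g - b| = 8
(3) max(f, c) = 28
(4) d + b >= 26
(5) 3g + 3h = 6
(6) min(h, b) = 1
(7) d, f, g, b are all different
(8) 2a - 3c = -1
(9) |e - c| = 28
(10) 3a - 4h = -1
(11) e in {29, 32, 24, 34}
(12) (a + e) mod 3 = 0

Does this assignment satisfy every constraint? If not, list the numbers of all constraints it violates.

Violated: 2.

(1) e = 29 ≠ 32, but c = 1 = 1 (second disjunct) — satisfied.
(2) |1 - 12| = 11, not 8 — violated.
(3) max(28, 1) = 28 — satisfied.
(4) d + b = 14 + 12 = 26; 26 ≥ 26 — satisfied.
(5) 3g + 3h = 3(1) + 3(1) = 6 — satisfied.
(6) min(1, 12) = 1 — satisfied.
(7) values 14, 28, 1, 12 are pairwise distinct — satisfied.
(8) 2a - 3c = 2(1) - 3(1) = -1 — satisfied.
(9) |29 - 1| = 28 — satisfied.
(10) 3a - 4h = 3(1) - 4(1) = -1 — satisfied.
(11) e = 29 is in {29, 32, 24, 34} — satisfied.
(12) a + e = 30; 30 mod 3 = 0 — satisfied.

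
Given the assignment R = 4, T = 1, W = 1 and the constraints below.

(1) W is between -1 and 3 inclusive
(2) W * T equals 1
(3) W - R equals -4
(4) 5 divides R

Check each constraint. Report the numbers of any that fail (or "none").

Constraints 3 and 4 do not hold.

(1) W = 1 lies in [-1, 3] — OK.
(2) W * T = 1 * 1 = 1 — OK.
(3) W - R = 1 - 4 = -3, not -4 — violated.
(4) 4 = 5*0 + 4, so 5 does not divide 4 — violated.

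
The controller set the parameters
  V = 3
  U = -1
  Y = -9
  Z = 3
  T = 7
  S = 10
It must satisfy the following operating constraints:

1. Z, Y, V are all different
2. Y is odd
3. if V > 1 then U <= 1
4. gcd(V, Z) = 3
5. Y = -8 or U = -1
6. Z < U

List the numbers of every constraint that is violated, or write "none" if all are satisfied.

1. Z = V = 3, not all different — does not hold.
2. Y = -9 is odd — holds.
3. V = 3 > 1, so we need U ≤ 1; U = -1 ≤ 1 — holds.
4. gcd(3, 3) = 3 — holds.
5. Y = -9 ≠ -8, but U = -1 = -1 (second disjunct) — holds.
6. Z = 3, U = -1; 3 ≥ -1 (want <) — does not hold.

No — constraints 1 and 6 are not satisfied.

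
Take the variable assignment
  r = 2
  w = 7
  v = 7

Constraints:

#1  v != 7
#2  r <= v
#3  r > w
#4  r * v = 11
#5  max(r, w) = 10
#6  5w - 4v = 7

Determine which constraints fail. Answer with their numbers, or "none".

Constraints 1, 3, 4, and 5 do not hold.

#1 v = 7, but 7 is required to differ — violated.
#2 r = 2, v = 7; 2 ≤ 7 — satisfied.
#3 r = 2, w = 7; 2 ≤ 7 (want >) — violated.
#4 r * v = 2 * 7 = 14, not 11 — violated.
#5 max(2, 7) = 7, not 10 — violated.
#6 5w - 4v = 5(7) - 4(7) = 7 — satisfied.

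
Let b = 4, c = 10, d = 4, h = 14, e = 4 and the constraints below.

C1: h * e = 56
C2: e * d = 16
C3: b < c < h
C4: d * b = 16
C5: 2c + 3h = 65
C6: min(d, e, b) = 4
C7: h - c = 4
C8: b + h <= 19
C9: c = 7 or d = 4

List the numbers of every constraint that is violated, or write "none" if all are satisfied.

No — constraint 5 is not satisfied.

C1: h * e = 14 * 4 = 56 — OK.
C2: e * d = 4 * 4 = 16 — OK.
C3: values 4 < 10 < 14 — OK.
C4: d * b = 4 * 4 = 16 — OK.
C5: 2c + 3h = 2(10) + 3(14) = 62, not 65 — violated.
C6: min(4, 4, 4) = 4 — OK.
C7: h - c = 14 - 10 = 4 — OK.
C8: b + h = 4 + 14 = 18; 18 ≤ 19 — OK.
C9: c = 10 ≠ 7, but d = 4 = 4 (second disjunct) — OK.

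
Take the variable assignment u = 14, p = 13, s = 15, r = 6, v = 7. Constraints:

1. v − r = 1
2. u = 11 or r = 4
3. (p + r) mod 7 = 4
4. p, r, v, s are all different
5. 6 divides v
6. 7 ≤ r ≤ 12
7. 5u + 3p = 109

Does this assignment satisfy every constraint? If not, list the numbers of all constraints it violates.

1. v − r = 7 − 6 = 1 — holds.
2. u = 14 ≠ 11 and r = 6 ≠ 4; both disjuncts false — fails.
3. p + r = 19; 19 mod 7 = 5, not 4 — fails.
4. values 13, 6, 7, 15 are pairwise distinct — holds.
5. 7 = 6×1 + 1, so 6 does not divide 7 — fails.
6. r = 6 is outside [7, 12] — fails.
7. 5u + 3p = 5(14) + 3(13) = 109 — holds.

Constraints 2, 3, 5, 6 do not hold.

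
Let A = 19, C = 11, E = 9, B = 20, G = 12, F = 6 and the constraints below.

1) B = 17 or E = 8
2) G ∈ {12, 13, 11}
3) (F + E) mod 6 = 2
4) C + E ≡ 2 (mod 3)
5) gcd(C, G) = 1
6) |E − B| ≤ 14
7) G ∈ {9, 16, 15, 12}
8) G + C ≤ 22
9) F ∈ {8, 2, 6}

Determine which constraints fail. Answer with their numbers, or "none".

Violated: 1, 3, 8.

1) B = 20 ≠ 17 and E = 9 ≠ 8; both disjuncts false — violated.
2) G = 12 is in {12, 13, 11} — satisfied.
3) F + E = 15; 15 mod 6 = 3, not 2 — violated.
4) C + E = 20; 20 mod 3 = 2 — satisfied.
5) gcd(11, 12) = 1 — satisfied.
6) |9 − 20| = 11; 11 ≤ 14 — satisfied.
7) G = 12 is in {9, 16, 15, 12} — satisfied.
8) G + C = 12 + 11 = 23; 23 > 22, bound 22 not met — violated.
9) F = 6 is in {8, 2, 6} — satisfied.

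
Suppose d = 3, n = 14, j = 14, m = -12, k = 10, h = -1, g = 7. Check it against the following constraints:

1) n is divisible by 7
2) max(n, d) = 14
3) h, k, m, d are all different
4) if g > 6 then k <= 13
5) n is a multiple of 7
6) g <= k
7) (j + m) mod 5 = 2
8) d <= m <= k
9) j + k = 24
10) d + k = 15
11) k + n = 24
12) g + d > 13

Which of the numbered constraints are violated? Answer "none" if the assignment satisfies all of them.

1) 14 / 7 = 2, so 7 divides 14 — satisfied.
2) max(14, 3) = 14 — satisfied.
3) values -1, 10, -12, 3 are pairwise distinct — satisfied.
4) g = 7 > 6, so we need k ≤ 13; k = 10 ≤ 13 — satisfied.
5) 14 / 7 = 2, so 7 divides 14 — satisfied.
6) g = 7, k = 10; 7 ≤ 10 — satisfied.
7) j + m = 2; 2 mod 5 = 2 — satisfied.
8) values 3, -12, 10; d = 3 is not <= m = -12 — violated.
9) j + k = 14 + 10 = 24 — satisfied.
10) d + k = 3 + 10 = 13, not 15 — violated.
11) k + n = 10 + 14 = 24 — satisfied.
12) g + d = 7 + 3 = 10; 10 ≤ 13, bound 13 not met — violated.

The assignment fails constraints 8, 10, and 12.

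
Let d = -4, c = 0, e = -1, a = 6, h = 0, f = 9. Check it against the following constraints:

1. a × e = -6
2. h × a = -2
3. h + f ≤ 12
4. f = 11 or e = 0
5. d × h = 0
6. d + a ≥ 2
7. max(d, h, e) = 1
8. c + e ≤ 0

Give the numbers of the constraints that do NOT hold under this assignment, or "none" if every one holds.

Violated: 2, 4, and 7.

1. a × e = 6 × (-1) = -6  yes
2. h × a = 0 × 6 = 0, not -2  no
3. h + f = 0 + 9 = 9; 9 ≤ 12  yes
4. f = 9 ≠ 11 and e = -1 ≠ 0; both disjuncts false  no
5. d × h = -4 × 0 = 0  yes
6. d + a = -4 + 6 = 2; 2 ≥ 2  yes
7. max(-4, 0, -1) = 0, not 1  no
8. c + e = 0 + (-1) = -1; -1 ≤ 0  yes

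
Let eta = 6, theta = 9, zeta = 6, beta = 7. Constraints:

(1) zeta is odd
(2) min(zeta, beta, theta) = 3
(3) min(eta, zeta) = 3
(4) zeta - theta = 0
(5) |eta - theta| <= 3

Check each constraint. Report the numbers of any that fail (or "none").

Constraints 1, 2, 3, 4 do not hold.

(1) zeta = 6 is even  false
(2) min(6, 7, 9) = 6, not 3  false
(3) min(6, 6) = 6, not 3  false
(4) zeta - theta = 6 - 9 = -3, not 0  false
(5) |6 - 9| = 3; 3 ≤ 3  true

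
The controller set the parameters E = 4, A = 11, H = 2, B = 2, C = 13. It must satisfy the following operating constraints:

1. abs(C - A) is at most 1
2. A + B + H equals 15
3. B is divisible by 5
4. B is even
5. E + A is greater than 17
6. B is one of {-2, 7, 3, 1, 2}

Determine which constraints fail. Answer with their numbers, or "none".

1. abs(13 - 11) = 2; 2 > 1, exceeds bound 1  no
2. A + B + H = 11 + 2 + 2 = 15  yes
3. 2 = 5*0 + 2, so 5 does not divide 2  no
4. B = 2 is even  yes
5. E + A = 4 + 11 = 15; 15 ≤ 17, bound 17 not met  no
6. B = 2 is in {-2, 7, 3, 1, 2}  yes

Constraints 1, 3, 5 do not hold.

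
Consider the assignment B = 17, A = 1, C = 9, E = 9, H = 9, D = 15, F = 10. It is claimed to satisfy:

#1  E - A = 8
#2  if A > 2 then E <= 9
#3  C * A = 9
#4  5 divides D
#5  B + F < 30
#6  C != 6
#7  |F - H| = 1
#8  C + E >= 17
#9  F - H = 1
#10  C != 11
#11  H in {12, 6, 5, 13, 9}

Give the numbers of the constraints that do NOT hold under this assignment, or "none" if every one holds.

Yes — all constraints hold.

#1 E - A = 9 - 1 = 8 — holds.
#2 A = 1, not > 2; antecedent false, conditional vacuously true — holds.
#3 C * A = 9 * 1 = 9 — holds.
#4 15 / 5 = 3, so 5 divides 15 — holds.
#5 B + F = 17 + 10 = 27; 27 < 30 — holds.
#6 C = 9, and 9 ≠ 6 — holds.
#7 |10 - 9| = 1 — holds.
#8 C + E = 9 + 9 = 18; 18 ≥ 17 — holds.
#9 F - H = 10 - 9 = 1 — holds.
#10 C = 9, and 9 ≠ 11 — holds.
#11 H = 9 is in {12, 6, 5, 13, 9} — holds.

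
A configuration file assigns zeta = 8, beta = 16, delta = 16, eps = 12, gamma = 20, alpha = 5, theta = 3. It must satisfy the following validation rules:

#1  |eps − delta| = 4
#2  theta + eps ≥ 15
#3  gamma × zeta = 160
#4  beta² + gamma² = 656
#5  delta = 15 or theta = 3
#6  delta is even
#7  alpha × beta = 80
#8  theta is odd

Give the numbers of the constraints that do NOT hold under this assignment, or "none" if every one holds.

None — every constraint holds.

#1 |12 − 16| = 4  yes
#2 theta + eps = 3 + 12 = 15; 15 ≥ 15  yes
#3 gamma × zeta = 20 × 8 = 160  yes
#4 beta² + gamma² = 16² + 20² = 256 + 400 = 656  yes
#5 delta = 16 ≠ 15, but theta = 3 = 3 (second disjunct)  yes
#6 delta = 16 is even  yes
#7 alpha × beta = 5 × 16 = 80  yes
#8 theta = 3 is odd  yes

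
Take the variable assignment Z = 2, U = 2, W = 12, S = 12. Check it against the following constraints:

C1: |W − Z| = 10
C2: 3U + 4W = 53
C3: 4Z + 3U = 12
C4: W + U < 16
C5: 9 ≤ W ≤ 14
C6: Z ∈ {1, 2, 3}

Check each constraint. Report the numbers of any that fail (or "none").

The assignment fails constraints 2 and 3.

C1: |12 − 2| = 10 — OK.
C2: 3U + 4W = 3(2) + 4(12) = 54, not 53 — violated.
C3: 4Z + 3U = 4(2) + 3(2) = 14, not 12 — violated.
C4: W + U = 12 + 2 = 14; 14 < 16 — OK.
C5: W = 12 lies in [9, 14] — OK.
C6: Z = 2 is in {1, 2, 3} — OK.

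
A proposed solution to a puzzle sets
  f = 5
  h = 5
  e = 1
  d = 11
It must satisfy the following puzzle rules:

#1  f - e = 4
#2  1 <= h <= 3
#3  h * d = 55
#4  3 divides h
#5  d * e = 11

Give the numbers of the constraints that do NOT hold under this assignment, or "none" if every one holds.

Violated: 2 and 4.

#1 f - e = 5 - 1 = 4  ✓
#2 h = 5 is outside [1, 3]  ✗
#3 h * d = 5 * 11 = 55  ✓
#4 5 = 3*1 + 2, so 3 does not divide 5  ✗
#5 d * e = 11 * 1 = 11  ✓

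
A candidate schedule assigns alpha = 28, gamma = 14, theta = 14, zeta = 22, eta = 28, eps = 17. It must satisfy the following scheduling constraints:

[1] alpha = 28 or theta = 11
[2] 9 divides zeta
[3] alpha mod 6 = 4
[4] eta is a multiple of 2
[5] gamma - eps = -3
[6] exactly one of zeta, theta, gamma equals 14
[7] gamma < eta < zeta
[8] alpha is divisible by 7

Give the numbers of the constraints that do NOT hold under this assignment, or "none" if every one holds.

Constraints 2, 6, and 7 are violated.

[1] alpha = 28 = 28 (first disjunct) — satisfied.
[2] 22 = 9*2 + 4, so 9 does not divide 22 — violated.
[3] 28 mod 6 = 4 — satisfied.
[4] 28 / 2 = 14, so 2 divides 28 — satisfied.
[5] gamma - eps = 14 - 17 = -3 — satisfied.
[6] zeta=22, theta=14, gamma=14; 2 of them equal 14, not exactly one — violated.
[7] values 14, 28, 22; eta = 28 is not < zeta = 22 — violated.
[8] 28 / 7 = 4, so 7 divides 28 — satisfied.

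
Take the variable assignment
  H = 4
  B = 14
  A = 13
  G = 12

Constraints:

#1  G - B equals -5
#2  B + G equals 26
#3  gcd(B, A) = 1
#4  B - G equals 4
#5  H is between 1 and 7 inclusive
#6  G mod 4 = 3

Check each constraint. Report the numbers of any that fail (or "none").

Violated: 1, 4, and 6.

#1 G - B = 12 - 14 = -2, not -5  false
#2 B + G = 14 + 12 = 26  true
#3 gcd(14, 13) = 1  true
#4 B - G = 14 - 12 = 2, not 4  false
#5 H = 4 lies in [1, 7]  true
#6 12 mod 4 = 0, not 3  false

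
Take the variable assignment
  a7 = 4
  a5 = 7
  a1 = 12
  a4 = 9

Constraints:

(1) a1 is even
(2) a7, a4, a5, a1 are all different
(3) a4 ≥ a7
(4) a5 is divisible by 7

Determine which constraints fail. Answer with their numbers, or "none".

The assignment satisfies every constraint.

(1) a1 = 12 is even — holds.
(2) values 4, 9, 7, 12 are pairwise distinct — holds.
(3) a4 = 9, a7 = 4; 9 ≥ 4 — holds.
(4) 7 / 7 = 1, so 7 divides 7 — holds.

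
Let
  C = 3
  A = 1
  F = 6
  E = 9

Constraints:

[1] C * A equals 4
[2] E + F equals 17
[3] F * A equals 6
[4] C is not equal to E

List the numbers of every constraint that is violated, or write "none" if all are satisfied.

[1] C * A = 3 * 1 = 3, not 4  fails
[2] E + F = 9 + 6 = 15, not 17  fails
[3] F * A = 6 * 1 = 6  holds
[4] C = 3, E = 9; distinct  holds

The assignment fails constraints 1, 2.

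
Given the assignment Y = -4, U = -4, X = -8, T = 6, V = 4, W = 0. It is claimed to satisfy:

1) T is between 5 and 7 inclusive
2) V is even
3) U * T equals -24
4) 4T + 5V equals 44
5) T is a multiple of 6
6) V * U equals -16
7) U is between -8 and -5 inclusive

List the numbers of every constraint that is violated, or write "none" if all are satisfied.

Constraint 7 does not hold.

1) T = 6 lies in [5, 7]  true
2) V = 4 is even  true
3) U * T = -4 * 6 = -24  true
4) 4T + 5V = 4(6) + 5(4) = 44  true
5) 6 / 6 = 1, so 6 divides 6  true
6) V * U = 4 * (-4) = -16  true
7) U = -4 is outside [-8, -5]  false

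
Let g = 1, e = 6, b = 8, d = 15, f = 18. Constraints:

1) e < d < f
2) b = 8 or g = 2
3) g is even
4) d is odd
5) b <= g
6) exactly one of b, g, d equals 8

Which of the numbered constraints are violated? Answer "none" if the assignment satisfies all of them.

1) values 6 < 15 < 18  OK
2) b = 8 = 8 (first disjunct)  OK
3) g = 1 is odd  FAIL
4) d = 15 is odd  OK
5) b = 8, g = 1; 8 > 1 (want ≤)  FAIL
6) b=8, g=1, d=15; 1 of them equals 8  OK

Constraints 3, 5 are violated.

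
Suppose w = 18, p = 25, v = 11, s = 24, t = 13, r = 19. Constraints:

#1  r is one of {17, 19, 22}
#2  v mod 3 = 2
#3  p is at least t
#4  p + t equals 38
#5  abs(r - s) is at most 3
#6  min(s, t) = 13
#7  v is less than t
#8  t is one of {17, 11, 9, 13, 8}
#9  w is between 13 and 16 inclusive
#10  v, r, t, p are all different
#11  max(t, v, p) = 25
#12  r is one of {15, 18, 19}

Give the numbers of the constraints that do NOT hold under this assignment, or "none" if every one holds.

#1 r = 19 is in {17, 19, 22} — OK.
#2 11 mod 3 = 2 — OK.
#3 p = 25, t = 13; 25 ≥ 13 — OK.
#4 p + t = 25 + 13 = 38 — OK.
#5 abs(19 - 24) = 5; 5 > 3, exceeds bound 3 — violated.
#6 min(24, 13) = 13 — OK.
#7 v = 11, t = 13; 11 < 13 — OK.
#8 t = 13 is in {17, 11, 9, 13, 8} — OK.
#9 w = 18 is outside [13, 16] — violated.
#10 values 11, 19, 13, 25 are pairwise distinct — OK.
#11 max(13, 11, 25) = 25 — OK.
#12 r = 19 is in {15, 18, 19} — OK.

The assignment fails constraints 5 and 9.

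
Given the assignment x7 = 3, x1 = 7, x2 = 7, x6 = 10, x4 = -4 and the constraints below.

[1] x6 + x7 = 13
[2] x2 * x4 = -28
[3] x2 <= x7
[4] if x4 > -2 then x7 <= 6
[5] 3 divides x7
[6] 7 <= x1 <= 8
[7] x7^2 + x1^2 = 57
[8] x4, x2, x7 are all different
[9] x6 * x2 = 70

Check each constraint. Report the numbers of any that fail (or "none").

[1] x6 + x7 = 10 + 3 = 13 — OK.
[2] x2 * x4 = 7 * (-4) = -28 — OK.
[3] x2 = 7, x7 = 3; 7 > 3 (want ≤) — violated.
[4] x4 = -4, not > -2; antecedent false, conditional vacuously true — OK.
[5] 3 / 3 = 1, so 3 divides 3 — OK.
[6] x1 = 7 lies in [7, 8] — OK.
[7] x7^2 + x1^2 = 3^2 + 7^2 = 9 + 49 = 58, not 57 — violated.
[8] values -4, 7, 3 are pairwise distinct — OK.
[9] x6 * x2 = 10 * 7 = 70 — OK.

The assignment fails constraints 3, 7.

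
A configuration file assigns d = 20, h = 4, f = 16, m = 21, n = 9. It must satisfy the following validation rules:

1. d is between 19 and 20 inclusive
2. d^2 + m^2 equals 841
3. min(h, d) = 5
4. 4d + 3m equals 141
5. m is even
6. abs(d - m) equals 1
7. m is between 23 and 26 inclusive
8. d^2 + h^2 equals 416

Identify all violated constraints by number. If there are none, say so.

Constraints 3, 4, 5, and 7 are violated.

1. d = 20 lies in [19, 20]  ✓
2. d^2 + m^2 = 20^2 + 21^2 = 400 + 441 = 841  ✓
3. min(4, 20) = 4, not 5  ✗
4. 4d + 3m = 4(20) + 3(21) = 143, not 141  ✗
5. m = 21 is odd  ✗
6. abs(20 - 21) = 1  ✓
7. m = 21 is outside [23, 26]  ✗
8. d^2 + h^2 = 20^2 + 4^2 = 400 + 16 = 416  ✓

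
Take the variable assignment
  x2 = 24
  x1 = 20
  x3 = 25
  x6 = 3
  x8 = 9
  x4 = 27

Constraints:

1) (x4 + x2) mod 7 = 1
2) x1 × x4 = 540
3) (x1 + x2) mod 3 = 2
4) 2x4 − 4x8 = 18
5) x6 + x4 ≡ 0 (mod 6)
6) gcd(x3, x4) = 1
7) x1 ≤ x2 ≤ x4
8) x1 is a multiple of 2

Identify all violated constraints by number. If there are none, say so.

Violated: 1.

1) x4 + x2 = 51; 51 mod 7 = 2, not 1  fails
2) x1 × x4 = 20 × 27 = 540  holds
3) x1 + x2 = 44; 44 mod 3 = 2  holds
4) 2x4 − 4x8 = 2(27) − 4(9) = 18  holds
5) x6 + x4 = 30; 30 mod 6 = 0  holds
6) gcd(25, 27) = 1  holds
7) values 20 ≤ 24 ≤ 27  holds
8) 20 / 2 = 10, so 2 divides 20  holds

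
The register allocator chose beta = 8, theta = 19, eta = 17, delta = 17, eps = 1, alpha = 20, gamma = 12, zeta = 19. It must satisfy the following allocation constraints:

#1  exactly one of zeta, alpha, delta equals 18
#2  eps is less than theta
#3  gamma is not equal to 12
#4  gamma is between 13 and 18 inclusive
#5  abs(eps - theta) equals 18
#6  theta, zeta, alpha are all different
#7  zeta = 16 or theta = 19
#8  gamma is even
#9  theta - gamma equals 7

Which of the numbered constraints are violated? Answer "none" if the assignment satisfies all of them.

#1 zeta=19, alpha=20, delta=17; 0 of them equal 18, not exactly one — fails.
#2 eps = 1, theta = 19; 1 < 19 — holds.
#3 gamma = 12, but 12 is required to differ — fails.
#4 gamma = 12 is outside [13, 18] — fails.
#5 abs(1 - 19) = 18 — holds.
#6 theta = zeta = 19, not all different — fails.
#7 zeta = 19 ≠ 16, but theta = 19 = 19 (second disjunct) — holds.
#8 gamma = 12 is even — holds.
#9 theta - gamma = 19 - 12 = 7 — holds.

Violated: 1, 3, 4, and 6.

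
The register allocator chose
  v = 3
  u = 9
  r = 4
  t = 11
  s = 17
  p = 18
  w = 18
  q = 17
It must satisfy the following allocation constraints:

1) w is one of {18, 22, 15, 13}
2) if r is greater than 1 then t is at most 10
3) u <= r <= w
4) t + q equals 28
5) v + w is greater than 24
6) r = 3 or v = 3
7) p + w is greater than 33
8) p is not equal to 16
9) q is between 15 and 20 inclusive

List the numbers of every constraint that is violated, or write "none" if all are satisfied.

1) w = 18 is in {18, 22, 15, 13}  ✔
2) r = 4 > 1, so we need t ≤ 10; but t = 11 > 10  ✘
3) values 9, 4, 18; u = 9 is not <= r = 4  ✘
4) t + q = 11 + 17 = 28  ✔
5) v + w = 3 + 18 = 21; 21 ≤ 24, bound 24 not met  ✘
6) r = 4 ≠ 3, but v = 3 = 3 (second disjunct)  ✔
7) p + w = 18 + 18 = 36; 36 > 33  ✔
8) p = 18, and 18 ≠ 16  ✔
9) q = 17 lies in [15, 20]  ✔

Constraints 2, 3, and 5 do not hold.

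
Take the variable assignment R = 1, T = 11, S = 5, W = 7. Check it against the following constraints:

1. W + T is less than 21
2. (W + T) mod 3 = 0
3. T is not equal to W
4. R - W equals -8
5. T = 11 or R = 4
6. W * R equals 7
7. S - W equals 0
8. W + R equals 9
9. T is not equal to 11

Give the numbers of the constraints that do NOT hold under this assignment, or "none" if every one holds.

1. W + T = 7 + 11 = 18; 18 < 21  true
2. W + T = 18; 18 mod 3 = 0  true
3. T = 11, W = 7; distinct  true
4. R - W = 1 - 7 = -6, not -8  false
5. T = 11 = 11 (first disjunct)  true
6. W * R = 7 * 1 = 7  true
7. S - W = 5 - 7 = -2, not 0  false
8. W + R = 7 + 1 = 8, not 9  false
9. T = 11, but 11 is required to differ  false

The assignment fails constraints 4, 7, 8, and 9.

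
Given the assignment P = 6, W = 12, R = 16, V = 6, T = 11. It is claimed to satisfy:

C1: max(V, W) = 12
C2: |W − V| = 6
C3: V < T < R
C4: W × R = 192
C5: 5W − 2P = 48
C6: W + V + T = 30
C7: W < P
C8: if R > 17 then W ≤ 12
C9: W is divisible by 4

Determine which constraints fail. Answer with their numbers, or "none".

Constraints 6 and 7 do not hold.

C1: max(6, 12) = 12 — OK.
C2: |12 − 6| = 6 — OK.
C3: values 6 < 11 < 16 — OK.
C4: W × R = 12 × 16 = 192 — OK.
C5: 5W − 2P = 5(12) − 2(6) = 48 — OK.
C6: W + V + T = 12 + 6 + 11 = 29, not 30 — violated.
C7: W = 12, P = 6; 12 ≥ 6 (want <) — violated.
C8: R = 16, not > 17; antecedent false, conditional vacuously true — OK.
C9: 12 / 4 = 3, so 4 divides 12 — OK.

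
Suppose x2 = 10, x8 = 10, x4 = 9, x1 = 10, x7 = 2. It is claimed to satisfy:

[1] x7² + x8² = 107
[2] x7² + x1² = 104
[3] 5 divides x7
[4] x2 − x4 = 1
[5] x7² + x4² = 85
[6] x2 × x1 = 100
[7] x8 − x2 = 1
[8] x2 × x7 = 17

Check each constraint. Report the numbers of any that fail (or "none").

[1] x7² + x8² = 2² + 10² = 4 + 100 = 104, not 107 — fails.
[2] x7² + x1² = 2² + 10² = 4 + 100 = 104 — holds.
[3] 2 = 5×0 + 2, so 5 does not divide 2 — fails.
[4] x2 − x4 = 10 − 9 = 1 — holds.
[5] x7² + x4² = 2² + 9² = 4 + 81 = 85 — holds.
[6] x2 × x1 = 10 × 10 = 100 — holds.
[7] x8 − x2 = 10 − 10 = 0, not 1 — fails.
[8] x2 × x7 = 10 × 2 = 20, not 17 — fails.

No — constraints 1, 3, 7, and 8 are not satisfied.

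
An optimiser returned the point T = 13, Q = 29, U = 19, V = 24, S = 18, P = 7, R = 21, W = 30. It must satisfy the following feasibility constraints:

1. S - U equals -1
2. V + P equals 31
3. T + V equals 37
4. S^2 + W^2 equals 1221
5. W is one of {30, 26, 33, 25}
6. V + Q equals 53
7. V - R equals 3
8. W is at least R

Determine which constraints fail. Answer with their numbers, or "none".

1. S - U = 18 - 19 = -1 — holds.
2. V + P = 24 + 7 = 31 — holds.
3. T + V = 13 + 24 = 37 — holds.
4. S^2 + W^2 = 18^2 + 30^2 = 324 + 900 = 1224, not 1221 — fails.
5. W = 30 is in {30, 26, 33, 25} — holds.
6. V + Q = 24 + 29 = 53 — holds.
7. V - R = 24 - 21 = 3 — holds.
8. W = 30, R = 21; 30 ≥ 21 — holds.

Constraint 4 does not hold.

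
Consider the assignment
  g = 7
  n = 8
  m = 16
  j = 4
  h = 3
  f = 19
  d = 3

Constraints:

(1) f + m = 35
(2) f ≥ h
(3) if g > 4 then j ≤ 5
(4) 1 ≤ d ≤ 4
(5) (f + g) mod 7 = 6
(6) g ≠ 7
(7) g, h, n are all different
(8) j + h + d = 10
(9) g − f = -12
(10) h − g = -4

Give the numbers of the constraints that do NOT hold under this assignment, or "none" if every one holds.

(1) f + m = 19 + 16 = 35  holds
(2) f = 19, h = 3; 19 ≥ 3  holds
(3) g = 7 > 4, so we need j ≤ 5; j = 4 ≤ 5  holds
(4) d = 3 lies in [1, 4]  holds
(5) f + g = 26; 26 mod 7 = 5, not 6  fails
(6) g = 7, but 7 is required to differ  fails
(7) values 7, 3, 8 are pairwise distinct  holds
(8) j + h + d = 4 + 3 + 3 = 10  holds
(9) g − f = 7 − 19 = -12  holds
(10) h − g = 3 − 7 = -4  holds

Constraints 5, 6 are violated.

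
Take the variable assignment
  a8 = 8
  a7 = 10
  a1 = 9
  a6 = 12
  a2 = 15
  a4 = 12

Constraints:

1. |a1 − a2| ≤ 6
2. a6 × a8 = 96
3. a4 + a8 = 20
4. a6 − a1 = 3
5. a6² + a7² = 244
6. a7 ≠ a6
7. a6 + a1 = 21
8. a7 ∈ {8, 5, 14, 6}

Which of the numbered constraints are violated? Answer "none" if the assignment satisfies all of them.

No — constraint 8 is not satisfied.

1. |9 − 15| = 6; 6 ≤ 6 — holds.
2. a6 × a8 = 12 × 8 = 96 — holds.
3. a4 + a8 = 12 + 8 = 20 — holds.
4. a6 − a1 = 12 − 9 = 3 — holds.
5. a6² + a7² = 12² + 10² = 144 + 100 = 244 — holds.
6. a7 = 10, a6 = 12; distinct — holds.
7. a6 + a1 = 12 + 9 = 21 — holds.
8. a7 = 10 is not in {8, 5, 14, 6} — does not hold.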